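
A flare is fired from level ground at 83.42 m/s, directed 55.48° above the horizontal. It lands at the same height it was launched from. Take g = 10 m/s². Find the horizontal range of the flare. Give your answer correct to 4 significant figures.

649.8 m

Components: v_x = 83.42 cos 55.48° = 47.274 m/s, v_y = 83.42 sin 55.48° = 68.732 m/s.
Time of flight (same landing height): t = 2 v_y / g = 2 × 68.732 / 10 = 13.746 s.
Range: R = v_x · t = 47.274 × 13.746 = 649.8 m.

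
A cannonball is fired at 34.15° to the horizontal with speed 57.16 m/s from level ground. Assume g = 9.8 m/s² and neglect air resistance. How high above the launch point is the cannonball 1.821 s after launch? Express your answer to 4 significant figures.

v_y0 = 57.16 sin 34.15° = 32.087 m/s.
y(t) = v_y0 t − ½ g t² = 32.087×1.821 − 4.900×1.821² = 42.18 m.

42.18 m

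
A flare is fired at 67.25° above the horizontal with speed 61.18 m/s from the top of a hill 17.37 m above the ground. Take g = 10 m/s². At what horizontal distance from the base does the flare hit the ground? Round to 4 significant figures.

274.1 m

Components: v_x = 61.18 cos 67.25° = 23.659 m/s, v_y = 61.18 sin 67.25° = 56.420 m/s.
Vertical: 0 = 17.37 + 56.420 t − ½(10) t² ⇒ 5.000 t² − 56.420 t − 17.37 = 0.
t = [56.420 + √(3183.2 + 347.40)] / 10.00 = 11.584 s.
Horizontal: R = v_x · t = 23.659 × 11.584 = 274.1 m.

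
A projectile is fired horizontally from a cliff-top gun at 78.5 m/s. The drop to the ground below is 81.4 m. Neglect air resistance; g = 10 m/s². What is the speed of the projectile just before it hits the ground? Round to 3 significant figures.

88.3 m/s

Fall time: t = √(2 × 81.4 / 10) = 4.035 s.
At impact: v_x = 78.5 m/s (unchanged), v_y = g t = 10 × 4.035 = 40.35 m/s.
Speed = √(v_x² + v_y²) = √(6162 + 1628) = 88.3 m/s.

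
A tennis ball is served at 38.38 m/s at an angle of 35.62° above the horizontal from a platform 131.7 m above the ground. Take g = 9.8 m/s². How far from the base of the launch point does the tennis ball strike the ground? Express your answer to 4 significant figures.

247.9 m

Components: v_x = 38.38 cos 35.62° = 31.199 m/s, v_y = 38.38 sin 35.62° = 22.353 m/s.
Vertical: 0 = 131.7 + 22.353 t − ½(9.8) t² ⇒ 4.900 t² − 22.353 t − 131.7 = 0.
t = [22.353 + √(499.66 + 2581.3)] / 9.800 = 7.9448 s.
Horizontal: R = v_x · t = 31.199 × 7.9448 = 247.9 m.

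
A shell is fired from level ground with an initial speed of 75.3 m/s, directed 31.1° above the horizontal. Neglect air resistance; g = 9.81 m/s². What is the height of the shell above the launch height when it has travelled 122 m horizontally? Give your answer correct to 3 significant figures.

56.0 m

v_x = 75.3 cos 31.1° = 64.48 m/s, v_y0 = 75.3 sin 31.1° = 38.89 m/s.
Time to reach x = 122 m: t = x / v_x = 122 / 64.48 = 1.892 s.
y = v_y0 t − ½ g t² = 38.89×1.892 − 4.905×1.892² = 56.0 m.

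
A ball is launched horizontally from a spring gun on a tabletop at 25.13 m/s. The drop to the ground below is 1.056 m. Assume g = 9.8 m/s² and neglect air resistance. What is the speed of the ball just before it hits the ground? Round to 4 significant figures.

25.54 m/s

Fall time: t = √(2 × 1.056 / 9.8) = 0.46423 s.
At impact: v_x = 25.13 m/s (unchanged), v_y = g t = 9.8 × 0.46423 = 4.5495 m/s.
Speed = √(v_x² + v_y²) = √(631.52 + 20.698) = 25.54 m/s.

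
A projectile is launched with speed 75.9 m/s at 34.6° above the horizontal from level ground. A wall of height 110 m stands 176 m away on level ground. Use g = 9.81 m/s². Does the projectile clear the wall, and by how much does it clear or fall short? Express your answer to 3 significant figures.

v_x = 75.9 cos 34.6° = 62.48 m/s; v_y0 = 75.9 sin 34.6° = 43.10 m/s.
Time to reach the wall: t = 176 / 62.48 = 2.817 s.
Height at that point: y = 43.10×2.817 − 4.905×2.817² = 82.49 m.
That is 110 − 82.49 = 27.5 m below the top of the wall, so the projectile does not clear it.

No — it falls 27.5 m short of clearing the wall.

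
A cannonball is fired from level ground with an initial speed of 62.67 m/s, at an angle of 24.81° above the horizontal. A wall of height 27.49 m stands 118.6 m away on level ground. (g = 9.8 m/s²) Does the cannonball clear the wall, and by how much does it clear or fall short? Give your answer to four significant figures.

v_x = 62.67 cos 24.81° = 56.886 m/s; v_y0 = 62.67 sin 24.81° = 26.297 m/s.
Time to reach the wall: t = 118.6 / 56.886 = 2.0849 s.
Height at that point: y = 26.297×2.0849 − 4.900×2.0849² = 33.527 m.
That is 33.527 − 27.49 = 6.037 m above the top of the wall, so the cannonball clears it.

Yes — it clears the wall by 6.037 m.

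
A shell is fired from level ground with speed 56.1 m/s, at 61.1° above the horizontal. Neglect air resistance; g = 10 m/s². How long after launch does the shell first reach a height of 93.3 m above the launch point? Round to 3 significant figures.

v_y0 = 56.1 sin 61.1° = 49.11 m/s.
Set y = v_y0 t − ½ g t² = 93.3: 5.000 t² − 49.11 t + 93.3 = 0.
t = [49.11 ± √(2412 − 1866)] / 10 = (49.11 ± 23.37) / 10, giving t = 2.57 s or t = 7.25 s.
The shell is on the way up at the first time, so t = 2.57 s.

2.57 s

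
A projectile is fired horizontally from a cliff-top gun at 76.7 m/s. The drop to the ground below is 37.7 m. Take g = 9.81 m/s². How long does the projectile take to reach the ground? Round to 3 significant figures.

2.77 s

The horizontal speed doesn't affect the fall. With v_y0 = 0, h = ½ g t².
t = √(2 × 37.7 / 9.81) = √7.686 = 2.77 s.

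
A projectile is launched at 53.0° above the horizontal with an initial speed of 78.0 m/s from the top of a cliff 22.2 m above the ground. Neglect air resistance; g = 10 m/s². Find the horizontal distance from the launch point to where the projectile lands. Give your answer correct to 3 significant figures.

601 m

Components: v_x = 78.0 cos 53.0° = 46.94 m/s, v_y = 78.0 sin 53.0° = 62.29 m/s.
Vertical: 0 = 22.2 + 62.29 t − ½(10) t² ⇒ 5.000 t² − 62.29 t − 22.2 = 0.
t = [62.29 + √(3880 + 444.0)] / 10.00 = 12.80 s.
Horizontal: R = v_x · t = 46.94 × 12.80 = 601 m.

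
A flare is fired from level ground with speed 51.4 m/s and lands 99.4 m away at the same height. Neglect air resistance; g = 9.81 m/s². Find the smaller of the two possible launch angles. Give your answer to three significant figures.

10.8°

Level-ground range: R = v₀² sin(2θ)/g ⇒ sin 2θ = R g / v₀² = 99.4×9.81/51.4² = 0.3691.
2θ = arcsin(0.3691) = 21.66° or 180° − 21.66° = 158.34°.
So θ = 10.8° or θ = 79.2°.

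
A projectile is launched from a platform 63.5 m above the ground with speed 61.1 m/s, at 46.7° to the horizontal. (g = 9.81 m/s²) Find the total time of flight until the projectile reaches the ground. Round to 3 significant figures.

Vertical component: v_y = 61.1 sin 46.7° = 44.47 m/s.
Taking up as positive with launch at y = 63.5 m, landing at y = 0: 0 = 63.5 + 44.47 t − ½(9.81) t².
Solving 4.905 t² − 44.47 t − 63.5 = 0 gives t = [44.47 + √(44.47² + 4·4.905·63.5)] / 9.810 = 10.3 s.

10.3 s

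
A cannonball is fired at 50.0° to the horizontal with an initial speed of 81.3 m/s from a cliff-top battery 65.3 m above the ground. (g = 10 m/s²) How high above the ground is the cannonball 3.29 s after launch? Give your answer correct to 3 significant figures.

v_y0 = 81.3 sin 50.0° = 62.28 m/s.
y(t) = 65.3 + v_y0 t − ½ g t² = 65.3 + 62.28×3.29 − ½×10×3.29² = 216 m.

216 m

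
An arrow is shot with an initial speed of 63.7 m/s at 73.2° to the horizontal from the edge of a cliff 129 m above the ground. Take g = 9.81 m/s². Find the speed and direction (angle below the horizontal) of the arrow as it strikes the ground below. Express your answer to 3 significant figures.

v_x = 63.7 cos 73.2° = 18.41 m/s (constant).
|v_y| at impact = √((60.98)² + 2×9.81×129) = 79.05 m/s.
Speed = √(18.41² + 79.05²) = 81.2 m/s; angle = arctan(79.05/18.41) = 76.9° below horizontal.

81.2 m/s at 76.9° below the horizontal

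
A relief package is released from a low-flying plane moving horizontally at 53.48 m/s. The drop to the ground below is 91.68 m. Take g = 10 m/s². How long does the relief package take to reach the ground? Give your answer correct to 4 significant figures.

4.282 s

The horizontal speed doesn't affect the fall. With v_y0 = 0, h = ½ g t².
t = √(2 × 91.68 / 10) = √18.336 = 4.282 s.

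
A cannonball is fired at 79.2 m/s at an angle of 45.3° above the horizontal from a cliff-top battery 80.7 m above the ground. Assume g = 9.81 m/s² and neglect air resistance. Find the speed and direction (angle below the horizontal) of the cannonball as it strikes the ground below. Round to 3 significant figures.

88.6 m/s at 51.1° below the horizontal

v_x = 79.2 cos 45.3° = 55.71 m/s (constant).
|v_y| at impact = √((56.30)² + 2×9.81×80.7) = 68.94 m/s.
Speed = √(55.71² + 68.94²) = 88.6 m/s; angle = arctan(68.94/55.71) = 51.1° below horizontal.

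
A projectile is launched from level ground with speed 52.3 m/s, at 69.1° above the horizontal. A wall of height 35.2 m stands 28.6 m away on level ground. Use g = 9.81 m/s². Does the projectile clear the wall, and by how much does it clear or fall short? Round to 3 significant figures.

Yes — it clears the wall by 28.2 m.

v_x = 52.3 cos 69.1° = 18.66 m/s; v_y0 = 52.3 sin 69.1° = 48.86 m/s.
Time to reach the wall: t = 28.6 / 18.66 = 1.533 s.
Height at that point: y = 48.86×1.533 − 4.905×1.533² = 63.38 m.
That is 63.38 − 35.2 = 28.2 m above the top of the wall, so the projectile clears it.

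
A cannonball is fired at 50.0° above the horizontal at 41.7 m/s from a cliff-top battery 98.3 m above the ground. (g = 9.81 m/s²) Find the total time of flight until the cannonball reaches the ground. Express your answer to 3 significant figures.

Vertical component: v_y = 41.7 sin 50.0° = 31.94 m/s.
Taking up as positive with launch at y = 98.3 m, landing at y = 0: 0 = 98.3 + 31.94 t − ½(9.81) t².
Solving 4.905 t² − 31.94 t − 98.3 = 0 gives t = [31.94 + √(31.94² + 4·4.905·98.3)] / 9.810 = 8.79 s.

8.79 s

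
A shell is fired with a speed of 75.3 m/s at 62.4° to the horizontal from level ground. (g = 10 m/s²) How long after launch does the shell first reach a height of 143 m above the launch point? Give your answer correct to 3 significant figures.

2.68 s

v_y0 = 75.3 sin 62.4° = 66.73 m/s.
Set y = v_y0 t − ½ g t² = 143: 5.000 t² − 66.73 t + 143 = 0.
t = [66.73 ± √(4453 − 2860)] / 10 = (66.73 ± 39.91) / 10, giving t = 2.68 s or t = 10.7 s.
The shell is on the way up at the first time, so t = 2.68 s.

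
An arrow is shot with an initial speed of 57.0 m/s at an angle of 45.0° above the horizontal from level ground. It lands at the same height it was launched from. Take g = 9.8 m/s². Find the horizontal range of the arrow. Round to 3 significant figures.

For level ground, R = v₀² sin(2θ) / g.
sin(2 × 45.0°) = sin 90.00° = 1.000.
R = (57.0)² × 1.000 / 9.8 = 332 m.

332 m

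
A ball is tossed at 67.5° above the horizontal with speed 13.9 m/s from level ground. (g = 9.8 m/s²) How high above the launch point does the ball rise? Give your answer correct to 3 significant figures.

8.41 m

Vertical component of launch velocity: v_y = 13.9 sin 67.5° = 12.84 m/s.
At the highest point the vertical velocity is zero, so v_y² = 2 g h_max.
h_max = (12.84)² / (2 × 9.8) = 164.9 / 19.60 = 8.41 m.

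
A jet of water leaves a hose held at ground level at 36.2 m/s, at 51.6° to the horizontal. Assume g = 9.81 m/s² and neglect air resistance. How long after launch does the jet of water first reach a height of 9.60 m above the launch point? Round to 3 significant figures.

v_y0 = 36.2 sin 51.6° = 28.37 m/s.
Set y = v_y0 t − ½ g t² = 9.60: 4.905 t² − 28.37 t + 9.60 = 0.
t = [28.37 ± √(804.9 − 188.4)] / 9.81 = (28.37 ± 24.83) / 9.81, giving t = 0.361 s or t = 5.42 s.
The jet of water is on the way up at the first time, so t = 0.361 s.

0.361 s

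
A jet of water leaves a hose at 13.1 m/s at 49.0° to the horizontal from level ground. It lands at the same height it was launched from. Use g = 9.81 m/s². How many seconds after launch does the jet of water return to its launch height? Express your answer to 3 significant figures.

Vertical component: v_y = 13.1 sin 49.0° = 9.887 m/s.
For a projectile landing at launch height, time of flight is t = 2 v_y / g = 2 × 9.887 / 9.81 = 2.02 s.

2.02 s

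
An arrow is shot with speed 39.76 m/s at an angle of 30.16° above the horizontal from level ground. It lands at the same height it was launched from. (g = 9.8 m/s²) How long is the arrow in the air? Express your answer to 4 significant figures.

Vertical component: v_y = 39.76 sin 30.16° = 19.976 m/s.
For a projectile landing at launch height, time of flight is t = 2 v_y / g = 2 × 19.976 / 9.8 = 4.077 s.

4.077 s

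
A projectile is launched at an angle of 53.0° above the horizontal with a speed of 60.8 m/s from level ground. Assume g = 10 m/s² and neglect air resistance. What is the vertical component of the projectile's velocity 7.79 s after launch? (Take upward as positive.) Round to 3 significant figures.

Initial vertical component: v_y0 = 60.8 sin 53.0° = 48.56 m/s.
v_y(t) = v_y0 − g t = 48.56 − 10 × 7.79 = -29.3 m/s.

-29.3 m/s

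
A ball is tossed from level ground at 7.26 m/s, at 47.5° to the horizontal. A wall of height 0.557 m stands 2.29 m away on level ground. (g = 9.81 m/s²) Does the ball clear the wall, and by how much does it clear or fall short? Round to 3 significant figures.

v_x = 7.26 cos 47.5° = 4.905 m/s; v_y0 = 7.26 sin 47.5° = 5.353 m/s.
Time to reach the wall: t = 2.29 / 4.905 = 0.4669 s.
Height at that point: y = 5.353×0.4669 − 4.905×0.4669² = 1.430 m.
That is 1.430 − 0.557 = 0.873 m above the top of the wall, so the ball clears it.

Yes — it clears the wall by 0.873 m.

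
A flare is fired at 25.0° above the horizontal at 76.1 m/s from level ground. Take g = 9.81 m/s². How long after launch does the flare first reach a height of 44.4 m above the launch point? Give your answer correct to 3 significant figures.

v_y0 = 76.1 sin 25.0° = 32.16 m/s.
Set y = v_y0 t − ½ g t² = 44.4: 4.905 t² − 32.16 t + 44.4 = 0.
t = [32.16 ± √(1034 − 871.1)] / 9.81 = (32.16 ± 12.76) / 9.81, giving t = 1.98 s or t = 4.58 s.
The flare is on the way up at the first time, so t = 1.98 s.

1.98 s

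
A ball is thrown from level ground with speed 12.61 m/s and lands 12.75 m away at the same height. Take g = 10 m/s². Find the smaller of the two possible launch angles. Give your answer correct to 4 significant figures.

Level-ground range: R = v₀² sin(2θ)/g ⇒ sin 2θ = R g / v₀² = 12.75×10/12.61² = 0.8018.
2θ = arcsin(0.8018) = 53.302° or 180° − 53.302° = 126.698°.
So θ = 26.65° or θ = 63.35°.

26.65°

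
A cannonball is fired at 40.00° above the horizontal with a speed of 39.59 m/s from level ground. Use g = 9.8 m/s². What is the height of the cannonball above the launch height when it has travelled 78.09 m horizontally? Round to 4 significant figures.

33.04 m

v_x = 39.59 cos 40.00° = 30.328 m/s, v_y0 = 39.59 sin 40.00° = 25.448 m/s.
Time to reach x = 78.09 m: t = x / v_x = 78.09 / 30.328 = 2.5748 s.
y = v_y0 t − ½ g t² = 25.448×2.5748 − 4.900×2.5748² = 33.04 m.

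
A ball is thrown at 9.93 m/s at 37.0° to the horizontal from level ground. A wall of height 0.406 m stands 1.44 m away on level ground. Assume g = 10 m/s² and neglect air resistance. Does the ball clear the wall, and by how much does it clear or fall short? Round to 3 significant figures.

Yes — it clears the wall by 0.514 m.

v_x = 9.93 cos 37.0° = 7.930 m/s; v_y0 = 9.93 sin 37.0° = 5.976 m/s.
Time to reach the wall: t = 1.44 / 7.930 = 0.1816 s.
Height at that point: y = 5.976×0.1816 − 5.000×0.1816² = 0.9203 m.
That is 0.9203 − 0.406 = 0.514 m above the top of the wall, so the ball clears it.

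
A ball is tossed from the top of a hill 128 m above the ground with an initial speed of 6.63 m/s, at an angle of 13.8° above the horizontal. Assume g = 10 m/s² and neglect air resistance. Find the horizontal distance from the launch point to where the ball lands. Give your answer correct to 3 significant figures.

33.6 m

Components: v_x = 6.63 cos 13.8° = 6.439 m/s, v_y = 6.63 sin 13.8° = 1.581 m/s.
Vertical: 0 = 128 + 1.581 t − ½(10) t² ⇒ 5.000 t² − 1.581 t − 128 = 0.
t = [1.581 + √(2.500 + 2560)] / 10.00 = 5.220 s.
Horizontal: R = v_x · t = 6.439 × 5.220 = 33.6 m.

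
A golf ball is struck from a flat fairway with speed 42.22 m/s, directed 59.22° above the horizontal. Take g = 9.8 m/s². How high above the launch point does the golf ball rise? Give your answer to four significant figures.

Vertical component of launch velocity: v_y = 42.22 sin 59.22° = 36.273 m/s.
At the highest point the vertical velocity is zero, so v_y² = 2 g h_max.
h_max = (36.273)² / (2 × 9.8) = 1315.7 / 19.60 = 67.13 m.

67.13 m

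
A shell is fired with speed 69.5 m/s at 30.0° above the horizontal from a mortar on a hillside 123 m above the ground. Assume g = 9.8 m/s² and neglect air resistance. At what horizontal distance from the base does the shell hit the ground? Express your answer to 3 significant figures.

583 m

Components: v_x = 69.5 cos 30.0° = 60.19 m/s, v_y = 69.5 sin 30.0° = 34.75 m/s.
Vertical: 0 = 123 + 34.75 t − ½(9.8) t² ⇒ 4.900 t² − 34.75 t − 123 = 0.
t = [34.75 + √(1208 + 2411)] / 9.800 = 9.685 s.
Horizontal: R = v_x · t = 60.19 × 9.685 = 583 m.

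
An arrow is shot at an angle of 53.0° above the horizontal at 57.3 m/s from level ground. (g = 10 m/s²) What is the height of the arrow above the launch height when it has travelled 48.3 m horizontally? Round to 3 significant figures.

v_x = 57.3 cos 53.0° = 34.48 m/s, v_y0 = 57.3 sin 53.0° = 45.76 m/s.
Time to reach x = 48.3 m: t = x / v_x = 48.3 / 34.48 = 1.401 s.
y = v_y0 t − ½ g t² = 45.76×1.401 − 5.000×1.401² = 54.3 m.

54.3 m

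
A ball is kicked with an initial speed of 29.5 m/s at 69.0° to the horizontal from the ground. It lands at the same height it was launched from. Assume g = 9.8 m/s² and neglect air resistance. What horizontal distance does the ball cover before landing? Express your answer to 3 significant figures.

Components: v_x = 29.5 cos 69.0° = 10.57 m/s, v_y = 29.5 sin 69.0° = 27.54 m/s.
Time of flight (same landing height): t = 2 v_y / g = 2 × 27.54 / 9.8 = 5.620 s.
Range: R = v_x · t = 10.57 × 5.620 = 59.4 m.

59.4 m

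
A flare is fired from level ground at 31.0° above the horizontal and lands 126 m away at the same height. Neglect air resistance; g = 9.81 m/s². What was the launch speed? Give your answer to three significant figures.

On level ground, R = v₀² sin(2θ) / g, so v₀ = √(R g / sin 2θ).
sin(2 × 31.0°) = 0.8829.
v₀ = √(126 × 9.81 / 0.8829) = √1400 = 37.4 m/s.

37.4 m/s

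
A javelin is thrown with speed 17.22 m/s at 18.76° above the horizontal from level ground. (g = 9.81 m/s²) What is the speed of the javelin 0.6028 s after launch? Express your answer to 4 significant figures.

v_x = 17.22 cos 18.76° = 16.305 m/s (constant).
v_y(t) = 17.22 sin 18.76° − g t = 5.5380 − 9.81 × 0.6028 = -0.37547 m/s.
Speed = √(v_x² + v_y²) = √(265.85 + 0.14098) = 16.31 m/s.

16.31 m/s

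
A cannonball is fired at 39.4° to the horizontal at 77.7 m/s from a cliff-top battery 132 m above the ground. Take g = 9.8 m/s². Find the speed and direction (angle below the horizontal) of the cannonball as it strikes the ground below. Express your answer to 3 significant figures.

92.9 m/s at 49.7° below the horizontal

v_x = 77.7 cos 39.4° = 60.04 m/s (constant).
|v_y| at impact = √((49.32)² + 2×9.8×132) = 70.85 m/s.
Speed = √(60.04² + 70.85²) = 92.9 m/s; angle = arctan(70.85/60.04) = 49.7° below horizontal.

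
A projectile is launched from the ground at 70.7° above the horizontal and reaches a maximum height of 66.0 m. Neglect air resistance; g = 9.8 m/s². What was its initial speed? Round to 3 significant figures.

At maximum height v_y = 0, so (v₀ sin θ)² = 2 g H.
v₀ sin 70.7° = √(2 × 9.8 × 66.0) = 35.97 m/s.
v₀ = 35.97 / sin 70.7° = 35.97 / 0.9438 = 38.1 m/s.

38.1 m/s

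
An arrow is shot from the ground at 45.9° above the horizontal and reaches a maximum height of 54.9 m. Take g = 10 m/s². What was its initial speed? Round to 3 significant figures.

46.1 m/s

At maximum height v_y = 0, so (v₀ sin θ)² = 2 g H.
v₀ sin 45.9° = √(2 × 10 × 54.9) = 33.14 m/s.
v₀ = 33.14 / sin 45.9° = 33.14 / 0.7181 = 46.1 m/s.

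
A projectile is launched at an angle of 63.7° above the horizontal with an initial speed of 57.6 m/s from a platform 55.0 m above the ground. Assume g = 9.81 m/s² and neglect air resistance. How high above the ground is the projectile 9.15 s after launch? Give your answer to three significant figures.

v_y0 = 57.6 sin 63.7° = 51.64 m/s.
y(t) = 55.0 + v_y0 t − ½ g t² = 55.0 + 51.64×9.15 − ½×9.81×9.15² = 117 m.

117 m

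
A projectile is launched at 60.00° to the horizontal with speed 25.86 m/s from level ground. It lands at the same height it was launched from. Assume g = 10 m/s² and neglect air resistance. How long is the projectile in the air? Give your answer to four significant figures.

Vertical component: v_y = 25.86 sin 60.00° = 22.395 m/s.
For a projectile landing at launch height, time of flight is t = 2 v_y / g = 2 × 22.395 / 10 = 4.479 s.

4.479 s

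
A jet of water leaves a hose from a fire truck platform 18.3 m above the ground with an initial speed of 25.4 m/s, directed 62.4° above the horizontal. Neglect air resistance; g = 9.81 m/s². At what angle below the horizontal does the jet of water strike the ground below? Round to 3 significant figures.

68.2°

v_x = 25.4 cos 62.4° = 11.77 m/s.
At impact |v_y| = √(v_y0² + 2 g h) = √(22.51² + 2×9.81×18.3) = 29.42 m/s.
Angle below horizontal = arctan(|v_y| / v_x) = arctan(29.42 / 11.77) = 68.2°.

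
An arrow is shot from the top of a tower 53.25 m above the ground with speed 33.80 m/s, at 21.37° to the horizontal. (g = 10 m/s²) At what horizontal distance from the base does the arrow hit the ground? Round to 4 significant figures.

Components: v_x = 33.80 cos 21.37° = 31.476 m/s, v_y = 33.80 sin 21.37° = 12.316 m/s.
Vertical: 0 = 53.25 + 12.316 t − ½(10) t² ⇒ 5.000 t² − 12.316 t − 53.25 = 0.
t = [12.316 + √(151.68 + 1065.0)] / 10.00 = 4.7197 s.
Horizontal: R = v_x · t = 31.476 × 4.7197 = 148.6 m.

148.6 m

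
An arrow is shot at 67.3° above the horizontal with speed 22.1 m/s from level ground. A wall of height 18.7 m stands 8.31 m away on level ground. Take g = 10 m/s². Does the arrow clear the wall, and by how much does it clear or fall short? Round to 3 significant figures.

No — it falls 3.58 m short of clearing the wall.

v_x = 22.1 cos 67.3° = 8.529 m/s; v_y0 = 22.1 sin 67.3° = 20.39 m/s.
Time to reach the wall: t = 8.31 / 8.529 = 0.9743 s.
Height at that point: y = 20.39×0.9743 − 5.000×0.9743² = 15.12 m.
That is 18.7 − 15.12 = 3.58 m below the top of the wall, so the arrow does not clear it.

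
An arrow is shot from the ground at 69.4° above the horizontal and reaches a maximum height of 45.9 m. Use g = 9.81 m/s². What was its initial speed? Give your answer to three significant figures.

At maximum height v_y = 0, so (v₀ sin θ)² = 2 g H.
v₀ sin 69.4° = √(2 × 9.81 × 45.9) = 30.01 m/s.
v₀ = 30.01 / sin 69.4° = 30.01 / 0.9361 = 32.1 m/s.

32.1 m/s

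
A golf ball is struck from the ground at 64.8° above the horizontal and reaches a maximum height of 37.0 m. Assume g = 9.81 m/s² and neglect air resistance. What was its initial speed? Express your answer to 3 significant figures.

29.8 m/s

At maximum height v_y = 0, so (v₀ sin θ)² = 2 g H.
v₀ sin 64.8° = √(2 × 9.81 × 37.0) = 26.94 m/s.
v₀ = 26.94 / sin 64.8° = 26.94 / 0.9048 = 29.8 m/s.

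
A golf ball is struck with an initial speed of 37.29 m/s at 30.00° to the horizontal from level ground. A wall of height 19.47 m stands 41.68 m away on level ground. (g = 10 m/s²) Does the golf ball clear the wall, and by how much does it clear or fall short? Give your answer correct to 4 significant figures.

No — it falls 3.735 m short of clearing the wall.

v_x = 37.29 cos 30.00° = 32.294 m/s; v_y0 = 37.29 sin 30.00° = 18.645 m/s.
Time to reach the wall: t = 41.68 / 32.294 = 1.2906 s.
Height at that point: y = 18.645×1.2906 − 5.000×1.2906² = 15.735 m.
That is 19.47 − 15.735 = 3.735 m below the top of the wall, so the golf ball does not clear it.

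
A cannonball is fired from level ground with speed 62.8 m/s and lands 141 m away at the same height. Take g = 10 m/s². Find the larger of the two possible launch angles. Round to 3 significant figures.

79.5°

Level-ground range: R = v₀² sin(2θ)/g ⇒ sin 2θ = R g / v₀² = 141×10/62.8² = 0.3575.
2θ = arcsin(0.3575) = 20.95° or 180° − 20.95° = 159.05°.
So θ = 10.5° or θ = 79.5°.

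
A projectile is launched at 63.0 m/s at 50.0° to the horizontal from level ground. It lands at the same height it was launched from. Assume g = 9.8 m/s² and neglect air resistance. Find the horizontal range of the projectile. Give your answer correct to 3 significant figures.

399 m

Components: v_x = 63.0 cos 50.0° = 40.50 m/s, v_y = 63.0 sin 50.0° = 48.26 m/s.
Time of flight (same landing height): t = 2 v_y / g = 2 × 48.26 / 9.8 = 9.849 s.
Range: R = v_x · t = 40.50 × 9.849 = 399 m.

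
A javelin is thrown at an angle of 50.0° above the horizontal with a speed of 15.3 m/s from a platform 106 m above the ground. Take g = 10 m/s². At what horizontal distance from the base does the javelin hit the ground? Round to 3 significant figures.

58.3 m

Components: v_x = 15.3 cos 50.0° = 9.835 m/s, v_y = 15.3 sin 50.0° = 11.72 m/s.
Vertical: 0 = 106 + 11.72 t − ½(10) t² ⇒ 5.000 t² − 11.72 t − 106 = 0.
t = [11.72 + √(137.4 + 2120)] / 10.00 = 5.923 s.
Horizontal: R = v_x · t = 9.835 × 5.923 = 58.3 m.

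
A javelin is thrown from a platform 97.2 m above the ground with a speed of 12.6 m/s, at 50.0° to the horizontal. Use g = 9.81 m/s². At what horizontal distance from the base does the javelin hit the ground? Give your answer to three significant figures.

44.9 m

Components: v_x = 12.6 cos 50.0° = 8.099 m/s, v_y = 12.6 sin 50.0° = 9.652 m/s.
Vertical: 0 = 97.2 + 9.652 t − ½(9.81) t² ⇒ 4.905 t² − 9.652 t − 97.2 = 0.
t = [9.652 + √(93.16 + 1907)] / 9.810 = 5.543 s.
Horizontal: R = v_x · t = 8.099 × 5.543 = 44.9 m.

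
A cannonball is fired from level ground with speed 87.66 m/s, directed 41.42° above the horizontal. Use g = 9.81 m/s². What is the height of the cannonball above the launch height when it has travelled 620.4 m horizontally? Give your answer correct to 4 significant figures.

v_x = 87.66 cos 41.42° = 65.734 m/s, v_y0 = 87.66 sin 41.42° = 57.994 m/s.
Time to reach x = 620.4 m: t = x / v_x = 620.4 / 65.734 = 9.4380 s.
y = v_y0 t − ½ g t² = 57.994×9.4380 − 4.905×9.4380² = 110.4 m.

110.4 m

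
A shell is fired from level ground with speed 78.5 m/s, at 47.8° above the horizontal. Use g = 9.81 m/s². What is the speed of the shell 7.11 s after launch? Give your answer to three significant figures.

v_x = 78.5 cos 47.8° = 52.73 m/s (constant).
v_y(t) = 78.5 sin 47.8° − g t = 58.15 − 9.81 × 7.11 = -11.60 m/s.
Speed = √(v_x² + v_y²) = √(2780 + 134.6) = 54.0 m/s.

54.0 m/s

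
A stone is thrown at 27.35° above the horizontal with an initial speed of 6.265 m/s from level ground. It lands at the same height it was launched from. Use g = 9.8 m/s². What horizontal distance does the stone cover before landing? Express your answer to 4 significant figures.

3.269 m

For level ground, R = v₀² sin(2θ) / g.
sin(2 × 27.35°) = sin 54.700° = 0.8161.
R = (6.265)² × 0.8161 / 9.8 = 3.269 m.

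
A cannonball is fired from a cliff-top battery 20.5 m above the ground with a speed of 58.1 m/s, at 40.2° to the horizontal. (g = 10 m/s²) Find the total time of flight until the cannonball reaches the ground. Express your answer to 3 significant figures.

Vertical component: v_y = 58.1 sin 40.2° = 37.50 m/s.
Taking up as positive with launch at y = 20.5 m, landing at y = 0: 0 = 20.5 + 37.50 t − ½(10) t².
Solving 5.000 t² − 37.50 t − 20.5 = 0 gives t = [37.50 + √(37.50² + 4·5.000·20.5)] / 10.00 = 8.01 s.

8.01 s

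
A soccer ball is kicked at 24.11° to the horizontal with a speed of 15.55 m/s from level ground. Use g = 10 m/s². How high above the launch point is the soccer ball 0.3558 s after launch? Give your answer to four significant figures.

1.627 m

v_y0 = 15.55 sin 24.11° = 6.3520 m/s.
y(t) = v_y0 t − ½ g t² = 6.3520×0.3558 − 5.000×0.3558² = 1.627 m.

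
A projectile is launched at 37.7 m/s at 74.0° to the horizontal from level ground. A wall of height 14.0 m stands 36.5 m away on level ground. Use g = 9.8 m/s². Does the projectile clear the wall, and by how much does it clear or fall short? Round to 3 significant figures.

v_x = 37.7 cos 74.0° = 10.39 m/s; v_y0 = 37.7 sin 74.0° = 36.24 m/s.
Time to reach the wall: t = 36.5 / 10.39 = 3.513 s.
Height at that point: y = 36.24×3.513 − 4.900×3.513² = 66.84 m.
That is 66.84 − 14.0 = 52.8 m above the top of the wall, so the projectile clears it.

Yes — it clears the wall by 52.8 m.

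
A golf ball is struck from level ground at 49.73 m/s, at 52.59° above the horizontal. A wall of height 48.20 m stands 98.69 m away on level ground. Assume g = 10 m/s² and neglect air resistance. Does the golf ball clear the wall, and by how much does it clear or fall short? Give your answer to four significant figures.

Yes — it clears the wall by 27.48 m.

v_x = 49.73 cos 52.59° = 30.212 m/s; v_y0 = 49.73 sin 52.59° = 39.501 m/s.
Time to reach the wall: t = 98.69 / 30.212 = 3.2666 s.
Height at that point: y = 39.501×3.2666 − 5.000×3.2666² = 75.681 m.
That is 75.681 − 48.20 = 27.48 m above the top of the wall, so the golf ball clears it.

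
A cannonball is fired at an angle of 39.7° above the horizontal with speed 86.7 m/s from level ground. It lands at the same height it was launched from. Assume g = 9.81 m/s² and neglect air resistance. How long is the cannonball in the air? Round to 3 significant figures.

Vertical component: v_y = 86.7 sin 39.7° = 55.38 m/s.
For a projectile landing at launch height, time of flight is t = 2 v_y / g = 2 × 55.38 / 9.81 = 11.3 s.

11.3 s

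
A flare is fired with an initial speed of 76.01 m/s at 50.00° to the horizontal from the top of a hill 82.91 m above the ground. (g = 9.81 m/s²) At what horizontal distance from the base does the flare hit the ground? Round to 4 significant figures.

Components: v_x = 76.01 cos 50.00° = 48.858 m/s, v_y = 76.01 sin 50.00° = 58.227 m/s.
Vertical: 0 = 82.91 + 58.227 t − ½(9.81) t² ⇒ 4.905 t² − 58.227 t − 82.91 = 0.
t = [58.227 + √(3390.4 + 1626.7)] / 9.810 = 13.156 s.
Horizontal: R = v_x · t = 48.858 × 13.156 = 642.8 m.

642.8 m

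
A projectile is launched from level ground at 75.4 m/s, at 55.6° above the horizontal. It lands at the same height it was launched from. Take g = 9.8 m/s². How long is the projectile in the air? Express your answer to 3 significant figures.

12.7 s

Vertical component: v_y = 75.4 sin 55.6° = 62.21 m/s.
For a projectile landing at launch height, time of flight is t = 2 v_y / g = 2 × 62.21 / 9.8 = 12.7 s.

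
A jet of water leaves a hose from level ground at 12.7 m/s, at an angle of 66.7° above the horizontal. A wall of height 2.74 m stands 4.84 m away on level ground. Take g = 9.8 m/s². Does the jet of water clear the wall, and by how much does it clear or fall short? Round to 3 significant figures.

Yes — it clears the wall by 3.95 m.

v_x = 12.7 cos 66.7° = 5.023 m/s; v_y0 = 12.7 sin 66.7° = 11.66 m/s.
Time to reach the wall: t = 4.84 / 5.023 = 0.9636 s.
Height at that point: y = 11.66×0.9636 − 4.900×0.9636² = 6.686 m.
That is 6.686 − 2.74 = 3.95 m above the top of the wall, so the jet of water clears it.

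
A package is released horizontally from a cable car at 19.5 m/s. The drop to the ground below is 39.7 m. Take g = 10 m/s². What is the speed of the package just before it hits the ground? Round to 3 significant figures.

Fall time: t = √(2 × 39.7 / 10) = 2.818 s.
At impact: v_x = 19.5 m/s (unchanged), v_y = g t = 10 × 2.818 = 28.18 m/s.
Speed = √(v_x² + v_y²) = √(380.2 + 794.1) = 34.3 m/s.

34.3 m/s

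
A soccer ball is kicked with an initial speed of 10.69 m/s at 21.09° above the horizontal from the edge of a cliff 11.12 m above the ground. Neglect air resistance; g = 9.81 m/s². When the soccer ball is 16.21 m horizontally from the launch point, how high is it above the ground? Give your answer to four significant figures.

4.416 m

v_x = 10.69 cos 21.09° = 9.9739 m/s, v_y0 = 10.69 sin 21.09° = 3.8466 m/s.
Time to reach x = 16.21 m: t = x / v_x = 16.21 / 9.9739 = 1.6252 s.
y = 11.12 + v_y0 t − ½ g t² = 11.12 + 3.8466×1.6252 − 4.905×1.6252² = 4.416 m.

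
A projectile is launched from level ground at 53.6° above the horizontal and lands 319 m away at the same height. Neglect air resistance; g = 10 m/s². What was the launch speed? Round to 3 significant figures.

57.8 m/s

On level ground, R = v₀² sin(2θ) / g, so v₀ = √(R g / sin 2θ).
sin(2 × 53.6°) = 0.9553.
v₀ = √(319 × 10 / 0.9553) = √3339 = 57.8 m/s.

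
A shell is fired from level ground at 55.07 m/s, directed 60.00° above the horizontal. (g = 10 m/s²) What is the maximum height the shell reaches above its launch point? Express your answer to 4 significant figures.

113.7 m

Vertical component of launch velocity: v_y = 55.07 sin 60.00° = 47.692 m/s.
At the highest point the vertical velocity is zero, so v_y² = 2 g h_max.
h_max = (47.692)² / (2 × 10) = 2274.5 / 20.00 = 113.7 m.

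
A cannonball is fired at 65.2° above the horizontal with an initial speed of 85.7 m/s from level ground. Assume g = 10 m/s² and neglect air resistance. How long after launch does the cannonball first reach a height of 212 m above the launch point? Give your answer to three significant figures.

v_y0 = 85.7 sin 65.2° = 77.80 m/s.
Set y = v_y0 t − ½ g t² = 212: 5.000 t² − 77.80 t + 212 = 0.
t = [77.80 ± √(6053 − 4240)] / 10 = (77.80 ± 42.58) / 10, giving t = 3.52 s or t = 12.0 s.
The cannonball is on the way up at the first time, so t = 3.52 s.

3.52 s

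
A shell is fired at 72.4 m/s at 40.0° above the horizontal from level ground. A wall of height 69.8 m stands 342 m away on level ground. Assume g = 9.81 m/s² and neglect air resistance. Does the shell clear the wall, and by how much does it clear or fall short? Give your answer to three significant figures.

v_x = 72.4 cos 40.0° = 55.46 m/s; v_y0 = 72.4 sin 40.0° = 46.54 m/s.
Time to reach the wall: t = 342 / 55.46 = 6.167 s.
Height at that point: y = 46.54×6.167 − 4.905×6.167² = 100.5 m.
That is 100.5 − 69.8 = 30.7 m above the top of the wall, so the shell clears it.

Yes — it clears the wall by 30.7 m.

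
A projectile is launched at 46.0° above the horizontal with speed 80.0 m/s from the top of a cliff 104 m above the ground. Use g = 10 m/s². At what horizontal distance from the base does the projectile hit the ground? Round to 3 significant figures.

Components: v_x = 80.0 cos 46.0° = 55.57 m/s, v_y = 80.0 sin 46.0° = 57.55 m/s.
Vertical: 0 = 104 + 57.55 t − ½(10) t² ⇒ 5.000 t² − 57.55 t − 104 = 0.
t = [57.55 + √(3312 + 2080)] / 10.00 = 13.10 s.
Horizontal: R = v_x · t = 55.57 × 13.10 = 728 m.

728 m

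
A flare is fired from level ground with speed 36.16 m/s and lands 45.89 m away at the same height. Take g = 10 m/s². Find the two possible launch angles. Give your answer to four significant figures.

Level-ground range: R = v₀² sin(2θ)/g ⇒ sin 2θ = R g / v₀² = 45.89×10/36.16² = 0.3510.
2θ = arcsin(0.3510) = 20.548° or 180° − 20.548° = 159.452°.
So θ = 10.27° or θ = 79.73°.

10.27° and 79.73°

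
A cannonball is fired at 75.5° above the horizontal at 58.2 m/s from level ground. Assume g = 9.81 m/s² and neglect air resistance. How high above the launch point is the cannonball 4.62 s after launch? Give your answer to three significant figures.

v_y0 = 58.2 sin 75.5° = 56.35 m/s.
y(t) = v_y0 t − ½ g t² = 56.35×4.62 − 4.905×4.62² = 156 m.

156 m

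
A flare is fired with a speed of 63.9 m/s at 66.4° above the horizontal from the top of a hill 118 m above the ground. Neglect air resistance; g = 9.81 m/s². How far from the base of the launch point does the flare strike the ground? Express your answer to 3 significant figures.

350 m

Components: v_x = 63.9 cos 66.4° = 25.58 m/s, v_y = 63.9 sin 66.4° = 58.56 m/s.
Vertical: 0 = 118 + 58.56 t − ½(9.81) t² ⇒ 4.905 t² − 58.56 t − 118 = 0.
t = [58.56 + √(3429 + 2315)] / 9.810 = 13.70 s.
Horizontal: R = v_x · t = 25.58 × 13.70 = 350 m.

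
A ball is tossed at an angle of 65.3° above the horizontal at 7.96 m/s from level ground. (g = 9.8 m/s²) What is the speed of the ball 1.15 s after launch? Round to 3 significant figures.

5.23 m/s

v_x = 7.96 cos 65.3° = 3.326 m/s (constant).
v_y(t) = 7.96 sin 65.3° − g t = 7.232 − 9.8 × 1.15 = -4.038 m/s.
Speed = √(v_x² + v_y²) = √(11.06 + 16.31) = 5.23 m/s.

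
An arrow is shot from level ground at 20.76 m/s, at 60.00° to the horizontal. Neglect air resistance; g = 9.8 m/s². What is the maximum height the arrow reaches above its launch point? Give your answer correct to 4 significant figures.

16.49 m

Vertical component of launch velocity: v_y = 20.76 sin 60.00° = 17.979 m/s.
At the highest point the vertical velocity is zero, so v_y² = 2 g h_max.
h_max = (17.979)² / (2 × 9.8) = 323.24 / 19.60 = 16.49 m.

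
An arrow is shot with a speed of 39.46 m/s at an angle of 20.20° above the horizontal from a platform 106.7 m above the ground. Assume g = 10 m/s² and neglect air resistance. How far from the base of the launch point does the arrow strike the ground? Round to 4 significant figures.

228.8 m

Components: v_x = 39.46 cos 20.20° = 37.033 m/s, v_y = 39.46 sin 20.20° = 13.625 m/s.
Vertical: 0 = 106.7 + 13.625 t − ½(10) t² ⇒ 5.000 t² − 13.625 t − 106.7 = 0.
t = [13.625 + √(185.64 + 2134.0)] / 10.00 = 6.1788 s.
Horizontal: R = v_x · t = 37.033 × 6.1788 = 228.8 m.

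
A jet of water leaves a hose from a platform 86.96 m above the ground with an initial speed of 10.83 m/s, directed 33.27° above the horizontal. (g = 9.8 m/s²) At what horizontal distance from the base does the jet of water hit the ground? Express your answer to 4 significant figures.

Components: v_x = 10.83 cos 33.27° = 9.0549 m/s, v_y = 10.83 sin 33.27° = 5.9412 m/s.
Vertical: 0 = 86.96 + 5.9412 t − ½(9.8) t² ⇒ 4.900 t² − 5.9412 t − 86.96 = 0.
t = [5.9412 + √(35.298 + 1704.4)] / 9.800 = 4.8623 s.
Horizontal: R = v_x · t = 9.0549 × 4.8623 = 44.03 m.

44.03 m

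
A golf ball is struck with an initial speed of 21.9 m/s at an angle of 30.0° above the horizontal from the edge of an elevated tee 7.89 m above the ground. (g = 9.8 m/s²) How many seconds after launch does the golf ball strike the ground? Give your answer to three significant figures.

2.81 s

Vertical component: v_y = 21.9 sin 30.0° = 10.95 m/s.
Taking up as positive with launch at y = 7.89 m, landing at y = 0: 0 = 7.89 + 10.95 t − ½(9.8) t².
Solving 4.900 t² − 10.95 t − 7.89 = 0 gives t = [10.95 + √(10.95² + 4·4.900·7.89)] / 9.800 = 2.81 s.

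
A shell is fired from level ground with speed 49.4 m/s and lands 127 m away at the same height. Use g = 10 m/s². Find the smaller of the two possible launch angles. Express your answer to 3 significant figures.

Level-ground range: R = v₀² sin(2θ)/g ⇒ sin 2θ = R g / v₀² = 127×10/49.4² = 0.5204.
2θ = arcsin(0.5204) = 31.36° or 180° − 31.36° = 148.64°.
So θ = 15.7° or θ = 74.3°.

15.7°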